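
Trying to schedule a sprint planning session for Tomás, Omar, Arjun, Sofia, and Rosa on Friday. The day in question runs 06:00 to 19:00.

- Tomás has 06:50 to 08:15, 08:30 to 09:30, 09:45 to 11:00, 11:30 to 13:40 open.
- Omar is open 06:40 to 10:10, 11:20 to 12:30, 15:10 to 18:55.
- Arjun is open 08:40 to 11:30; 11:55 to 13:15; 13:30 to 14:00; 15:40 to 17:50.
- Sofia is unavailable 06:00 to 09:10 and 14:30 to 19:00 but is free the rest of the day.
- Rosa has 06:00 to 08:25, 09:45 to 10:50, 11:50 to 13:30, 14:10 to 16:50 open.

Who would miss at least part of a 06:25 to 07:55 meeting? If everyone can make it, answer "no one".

Tomás free: 06:50-08:15, 08:30-09:30, 09:45-11:00, 11:30-13:40.
Omar free: 06:40-10:10, 11:20-12:30, 15:10-18:55.
Arjun free: 08:40-11:30, 11:55-13:15, 13:30-14:00, 15:40-17:50.
Sofia free: 09:10-14:30 (invert busy blocks within the working day).
Rosa free: 06:00-08:25, 09:45-10:50, 11:50-13:30, 14:10-16:50.
Tomás: not fully free for 06:25-07:55. Omar: not fully free for 06:25-07:55. Arjun: not fully free for 06:25-07:55. Sofia: not fully free for 06:25-07:55. Rosa: free for 06:25-07:55.

Arjun, Omar, Sofia, Tomás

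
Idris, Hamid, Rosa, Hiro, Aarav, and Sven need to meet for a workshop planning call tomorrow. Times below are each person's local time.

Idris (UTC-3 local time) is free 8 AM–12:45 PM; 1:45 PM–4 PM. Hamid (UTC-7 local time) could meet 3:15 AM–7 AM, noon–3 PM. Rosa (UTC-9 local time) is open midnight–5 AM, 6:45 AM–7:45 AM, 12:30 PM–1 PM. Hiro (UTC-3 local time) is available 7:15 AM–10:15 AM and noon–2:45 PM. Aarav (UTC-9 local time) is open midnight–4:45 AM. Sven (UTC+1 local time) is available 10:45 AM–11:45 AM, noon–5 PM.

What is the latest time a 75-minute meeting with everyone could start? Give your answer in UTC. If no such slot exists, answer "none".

12:00

Idris in UTC: 11:00-15:45, 16:45-19:00 (add 3h to convert from UTC-3).
Hamid in UTC: 10:15-14:00, 19:00-22:00 (add 7h to convert from UTC-7).
Rosa in UTC: 09:00-14:00, 15:45-16:45, 21:30-22:00 (add 9h to convert from UTC-9).
Hiro in UTC: 10:15-13:15, 15:00-17:45 (add 3h to convert from UTC-3).
Aarav in UTC: 09:00-13:45 (add 9h to convert from UTC-9).
Sven in UTC: 09:45-10:45, 11:00-16:00 (subtract 1h to convert from UTC+1).
Idris ∩ Hamid: 11:00-14:00.
Idris ∩ Hamid ∩ Rosa: 11:00-14:00.
Idris ∩ Hamid ∩ Rosa ∩ Hiro: 11:00-13:15.
Idris ∩ Hamid ∩ Rosa ∩ Hiro ∩ Aarav: 11:00-13:15.
Idris ∩ Hamid ∩ Rosa ∩ Hiro ∩ Aarav ∩ Sven: 11:00-13:15.
The last common window of at least 75 minutes is 11:00-13:15; a 75-minute meeting can start as late as 12:00 and still end by 13:15.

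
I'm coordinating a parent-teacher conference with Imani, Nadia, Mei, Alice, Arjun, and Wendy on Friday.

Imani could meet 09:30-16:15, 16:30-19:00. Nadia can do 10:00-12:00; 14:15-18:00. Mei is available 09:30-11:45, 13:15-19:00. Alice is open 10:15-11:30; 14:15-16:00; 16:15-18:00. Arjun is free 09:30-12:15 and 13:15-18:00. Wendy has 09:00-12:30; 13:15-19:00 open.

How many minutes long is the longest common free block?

Imani ∩ Nadia: 10:00-12:00, 14:15-16:15, 16:30-18:00.
Imani ∩ Nadia ∩ Mei: 10:00-11:45, 14:15-16:15, 16:30-18:00.
Imani ∩ Nadia ∩ Mei ∩ Alice: 10:15-11:30, 14:15-16:00, 16:30-18:00.
Imani ∩ Nadia ∩ Mei ∩ Alice ∩ Arjun: 10:15-11:30, 14:15-16:00, 16:30-18:00.
Imani ∩ Nadia ∩ Mei ∩ Alice ∩ Arjun ∩ Wendy: 10:15-11:30, 14:15-16:00, 16:30-18:00.
The longest is 14:15-16:00 at 105 minutes.

105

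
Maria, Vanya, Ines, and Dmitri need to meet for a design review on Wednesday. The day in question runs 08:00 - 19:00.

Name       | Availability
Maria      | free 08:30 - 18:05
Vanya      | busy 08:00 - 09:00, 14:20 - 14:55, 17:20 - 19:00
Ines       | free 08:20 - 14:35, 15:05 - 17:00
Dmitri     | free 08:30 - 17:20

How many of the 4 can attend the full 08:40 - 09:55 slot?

Maria free: 08:30-18:05.
Vanya free: 09:00-14:20, 14:55-17:20 (invert busy blocks within the working day).
Ines free: 08:20-14:35, 15:05-17:00.
Dmitri free: 08:30-17:20.
Maria, Ines, and Dmitri can make the full 08:40-09:55 slot — that's 3.

3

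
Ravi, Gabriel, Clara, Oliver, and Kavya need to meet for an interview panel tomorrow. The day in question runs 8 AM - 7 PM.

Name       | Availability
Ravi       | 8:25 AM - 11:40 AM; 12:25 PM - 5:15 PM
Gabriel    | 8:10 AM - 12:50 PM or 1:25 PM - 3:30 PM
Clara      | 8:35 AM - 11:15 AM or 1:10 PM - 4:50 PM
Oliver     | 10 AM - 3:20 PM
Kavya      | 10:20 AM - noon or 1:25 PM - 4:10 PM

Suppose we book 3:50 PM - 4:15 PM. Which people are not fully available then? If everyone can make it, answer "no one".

Gabriel, Kavya, Oliver

Ravi: free for 15:50-16:15. Gabriel: not fully free for 15:50-16:15. Clara: free for 15:50-16:15. Oliver: not fully free for 15:50-16:15. Kavya: not fully free for 15:50-16:15.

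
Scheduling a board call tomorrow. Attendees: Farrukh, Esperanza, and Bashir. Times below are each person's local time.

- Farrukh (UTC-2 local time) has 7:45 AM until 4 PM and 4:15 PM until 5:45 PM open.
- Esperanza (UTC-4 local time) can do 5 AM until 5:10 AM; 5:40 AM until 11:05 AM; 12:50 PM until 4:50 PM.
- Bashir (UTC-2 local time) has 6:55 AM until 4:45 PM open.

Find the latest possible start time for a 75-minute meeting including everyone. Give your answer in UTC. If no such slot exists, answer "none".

Farrukh in UTC: 09:45-18:00, 18:15-19:45 (add 2h to convert from UTC-2).
Esperanza in UTC: 09:00-09:10, 09:40-15:05, 16:50-20:50 (add 4h to convert from UTC-4).
Bashir in UTC: 08:55-18:45 (add 2h to convert from UTC-2).
Farrukh ∩ Esperanza: 09:45-15:05, 16:50-18:00, 18:15-19:45.
Farrukh ∩ Esperanza ∩ Bashir: 09:45-15:05, 16:50-18:00, 18:15-18:45.
Those are the intersection windows.
The last common window of at least 75 minutes is 09:45-15:05; a 75-minute meeting can start as late as 13:50 and still end by 15:05.

13:50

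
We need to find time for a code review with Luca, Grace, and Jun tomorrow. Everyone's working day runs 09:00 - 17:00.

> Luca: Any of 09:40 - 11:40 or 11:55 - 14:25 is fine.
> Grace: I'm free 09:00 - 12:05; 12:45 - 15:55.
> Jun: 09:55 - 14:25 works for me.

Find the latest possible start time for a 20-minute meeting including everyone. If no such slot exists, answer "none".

14:05

Luca ∩ Grace: 09:40-11:40, 11:55-12:05, 12:45-14:25.
Luca ∩ Grace ∩ Jun: 09:55-11:40, 11:55-12:05, 12:45-14:25.
Those are the intersection windows.
The last common window of at least 20 minutes is 12:45-14:25; a 20-minute meeting can start as late as 14:05 and still end by 14:25.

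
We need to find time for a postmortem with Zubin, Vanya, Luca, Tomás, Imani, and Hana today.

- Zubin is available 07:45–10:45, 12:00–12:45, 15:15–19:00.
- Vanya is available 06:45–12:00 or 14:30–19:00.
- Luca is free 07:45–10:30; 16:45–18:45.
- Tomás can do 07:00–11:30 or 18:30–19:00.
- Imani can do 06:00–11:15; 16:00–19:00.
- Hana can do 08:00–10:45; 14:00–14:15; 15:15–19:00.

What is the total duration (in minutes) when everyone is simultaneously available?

165

Zubin ∩ Vanya: 07:45-10:45, 15:15-19:00.
Zubin ∩ Vanya ∩ Luca: 07:45-10:30, 16:45-18:45.
Zubin ∩ Vanya ∩ Luca ∩ Tomás: 07:45-10:30, 18:30-18:45.
Zubin ∩ Vanya ∩ Luca ∩ Tomás ∩ Imani: 07:45-10:30, 18:30-18:45.
Zubin ∩ Vanya ∩ Luca ∩ Tomás ∩ Imani ∩ Hana: 08:00-10:30, 18:30-18:45.
Summing the common windows: 150 + 15 = 165 minutes.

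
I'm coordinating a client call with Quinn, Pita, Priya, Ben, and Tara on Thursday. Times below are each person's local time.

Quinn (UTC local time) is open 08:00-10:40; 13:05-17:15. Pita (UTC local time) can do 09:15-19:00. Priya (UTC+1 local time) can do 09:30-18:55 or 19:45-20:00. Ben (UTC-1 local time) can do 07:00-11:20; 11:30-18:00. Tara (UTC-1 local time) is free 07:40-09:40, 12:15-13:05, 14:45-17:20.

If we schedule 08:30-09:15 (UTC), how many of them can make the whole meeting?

Quinn in UTC: 08:00-10:40, 13:05-17:15.
Pita in UTC: 09:15-19:00.
Priya in UTC: 08:30-17:55, 18:45-19:00 (subtract 1h to convert from UTC+1).
Ben in UTC: 08:00-12:20, 12:30-19:00 (add 1h to convert from UTC-1).
Tara in UTC: 08:40-10:40, 13:15-14:05, 15:45-18:20 (add 1h to convert from UTC-1).
Quinn, Priya, and Ben can make the full 08:30-09:15 slot — that's 3.

3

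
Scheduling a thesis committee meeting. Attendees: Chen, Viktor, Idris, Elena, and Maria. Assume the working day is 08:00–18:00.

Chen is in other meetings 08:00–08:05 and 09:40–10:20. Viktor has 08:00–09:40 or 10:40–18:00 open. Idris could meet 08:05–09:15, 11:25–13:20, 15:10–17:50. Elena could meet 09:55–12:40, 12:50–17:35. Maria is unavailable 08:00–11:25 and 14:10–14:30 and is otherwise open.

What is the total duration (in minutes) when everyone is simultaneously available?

Chen free: 08:05-09:40, 10:20-18:00 (invert busy blocks within the working day).
Viktor free: 08:00-09:40, 10:40-18:00.
Idris free: 08:05-09:15, 11:25-13:20, 15:10-17:50.
Elena free: 09:55-12:40, 12:50-17:35.
Maria free: 11:25-14:10, 14:30-18:00 (invert busy blocks within the working day).
Chen ∩ Viktor: 08:05-09:40, 10:40-18:00.
Chen ∩ Viktor ∩ Idris: 08:05-09:15, 11:25-13:20, 15:10-17:50.
Chen ∩ Viktor ∩ Idris ∩ Elena: 11:25-12:40, 12:50-13:20, 15:10-17:35.
Chen ∩ Viktor ∩ Idris ∩ Elena ∩ Maria: 11:25-12:40, 12:50-13:20, 15:10-17:35.
Those are the intersection windows.
Summing the common windows: 75 + 30 + 145 = 250 minutes.

250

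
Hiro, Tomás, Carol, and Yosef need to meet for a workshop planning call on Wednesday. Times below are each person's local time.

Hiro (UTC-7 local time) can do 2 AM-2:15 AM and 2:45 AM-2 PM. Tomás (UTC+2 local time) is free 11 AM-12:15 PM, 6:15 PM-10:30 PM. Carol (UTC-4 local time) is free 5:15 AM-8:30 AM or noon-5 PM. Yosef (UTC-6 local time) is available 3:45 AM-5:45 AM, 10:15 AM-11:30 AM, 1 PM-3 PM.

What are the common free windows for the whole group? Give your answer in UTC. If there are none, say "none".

09:45-10:15, 16:15-17:30, 19:00-20:30

Hiro in UTC: 09:00-09:15, 09:45-21:00 (add 7h to convert from UTC-7).
Tomás in UTC: 09:00-10:15, 16:15-20:30 (subtract 2h to convert from UTC+2).
Carol in UTC: 09:15-12:30, 16:00-21:00 (add 4h to convert from UTC-4).
Yosef in UTC: 09:45-11:45, 16:15-17:30, 19:00-21:00 (add 6h to convert from UTC-6).
Hiro ∩ Tomás: 09:00-09:15, 09:45-10:15, 16:15-20:30.
Hiro ∩ Tomás ∩ Carol: 09:45-10:15, 16:15-20:30.
Hiro ∩ Tomás ∩ Carol ∩ Yosef: 09:45-10:15, 16:15-17:30, 19:00-20:30.
Those are the intersection windows.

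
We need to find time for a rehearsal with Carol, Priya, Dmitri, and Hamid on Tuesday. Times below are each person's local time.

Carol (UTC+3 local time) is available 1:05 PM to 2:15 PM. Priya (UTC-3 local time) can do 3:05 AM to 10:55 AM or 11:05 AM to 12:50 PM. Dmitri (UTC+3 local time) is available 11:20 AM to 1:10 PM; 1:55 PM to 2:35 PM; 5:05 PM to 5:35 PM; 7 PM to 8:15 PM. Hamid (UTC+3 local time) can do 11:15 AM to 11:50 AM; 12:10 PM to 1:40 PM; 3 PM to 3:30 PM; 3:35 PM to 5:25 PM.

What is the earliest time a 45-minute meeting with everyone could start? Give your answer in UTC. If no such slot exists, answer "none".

Carol in UTC: 10:05-11:15 (subtract 3h to convert from UTC+3).
Priya in UTC: 06:05-13:55, 14:05-15:50 (add 3h to convert from UTC-3).
Dmitri in UTC: 08:20-10:10, 10:55-11:35, 14:05-14:35, 16:00-17:15 (subtract 3h to convert from UTC+3).
Hamid in UTC: 08:15-08:50, 09:10-10:40, 12:00-12:30, 12:35-14:25 (subtract 3h to convert from UTC+3).
Carol ∩ Priya: 10:05-11:15.
Carol ∩ Priya ∩ Dmitri: 10:05-10:10, 10:55-11:15.
Carol ∩ Priya ∩ Dmitri ∩ Hamid: 10:05-10:10.
No common window is at least 45 minutes long.

none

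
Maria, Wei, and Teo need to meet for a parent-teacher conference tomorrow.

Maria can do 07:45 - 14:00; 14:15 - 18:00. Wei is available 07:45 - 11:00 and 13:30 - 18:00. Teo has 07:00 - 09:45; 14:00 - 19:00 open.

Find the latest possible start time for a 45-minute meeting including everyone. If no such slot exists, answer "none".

17:15

Maria ∩ Wei: 07:45-11:00, 13:30-14:00, 14:15-18:00.
Maria ∩ Wei ∩ Teo: 07:45-09:45, 14:15-18:00.
Those are the intersection windows.
The last common window of at least 45 minutes is 14:15-18:00; a 45-minute meeting can start as late as 17:15 and still end by 18:00.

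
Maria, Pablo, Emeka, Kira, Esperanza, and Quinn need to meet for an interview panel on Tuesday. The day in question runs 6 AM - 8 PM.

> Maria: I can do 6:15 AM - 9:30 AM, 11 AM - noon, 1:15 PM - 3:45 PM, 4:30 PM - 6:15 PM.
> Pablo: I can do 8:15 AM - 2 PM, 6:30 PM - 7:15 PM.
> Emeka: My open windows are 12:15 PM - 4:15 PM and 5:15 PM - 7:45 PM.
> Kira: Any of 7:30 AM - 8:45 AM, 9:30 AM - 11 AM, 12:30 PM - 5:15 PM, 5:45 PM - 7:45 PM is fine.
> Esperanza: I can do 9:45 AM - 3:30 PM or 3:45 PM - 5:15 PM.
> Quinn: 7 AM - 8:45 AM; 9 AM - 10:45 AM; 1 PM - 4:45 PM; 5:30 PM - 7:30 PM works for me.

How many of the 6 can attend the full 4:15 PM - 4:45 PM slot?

3

Kira, Esperanza, and Quinn can make the full 16:15-16:45 slot — that's 3.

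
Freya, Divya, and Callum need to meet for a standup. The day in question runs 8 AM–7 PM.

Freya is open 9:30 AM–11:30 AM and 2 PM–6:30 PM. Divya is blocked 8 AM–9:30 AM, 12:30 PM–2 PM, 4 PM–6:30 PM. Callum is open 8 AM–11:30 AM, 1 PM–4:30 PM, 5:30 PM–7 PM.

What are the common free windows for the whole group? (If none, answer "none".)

09:30-11:30, 14:00-16:00

Freya free: 09:30-11:30, 14:00-18:30.
Divya free: 09:30-12:30, 14:00-16:00, 18:30-19:00 (invert busy blocks within the working day).
Callum free: 08:00-11:30, 13:00-16:30, 17:30-19:00.
Freya ∩ Divya: 09:30-11:30, 14:00-16:00.
Freya ∩ Divya ∩ Callum: 09:30-11:30, 14:00-16:00.
Those are the intersection windows.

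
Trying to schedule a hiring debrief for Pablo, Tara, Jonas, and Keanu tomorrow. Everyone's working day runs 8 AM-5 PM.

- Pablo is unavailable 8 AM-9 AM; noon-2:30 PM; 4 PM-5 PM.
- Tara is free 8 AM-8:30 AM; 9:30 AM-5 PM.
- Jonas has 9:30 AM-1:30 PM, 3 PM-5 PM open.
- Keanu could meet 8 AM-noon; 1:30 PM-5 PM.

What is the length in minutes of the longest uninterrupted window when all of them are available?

Pablo free: 09:00-12:00, 14:30-16:00 (invert busy blocks within the working day).
Tara free: 08:00-08:30, 09:30-17:00.
Jonas free: 09:30-13:30, 15:00-17:00.
Keanu free: 08:00-12:00, 13:30-17:00.
Pablo ∩ Tara: 09:30-12:00, 14:30-16:00.
Pablo ∩ Tara ∩ Jonas: 09:30-12:00, 15:00-16:00.
Pablo ∩ Tara ∩ Jonas ∩ Keanu: 09:30-12:00, 15:00-16:00.
Those are the intersection windows.
The longest is 09:30-12:00 at 150 minutes.

150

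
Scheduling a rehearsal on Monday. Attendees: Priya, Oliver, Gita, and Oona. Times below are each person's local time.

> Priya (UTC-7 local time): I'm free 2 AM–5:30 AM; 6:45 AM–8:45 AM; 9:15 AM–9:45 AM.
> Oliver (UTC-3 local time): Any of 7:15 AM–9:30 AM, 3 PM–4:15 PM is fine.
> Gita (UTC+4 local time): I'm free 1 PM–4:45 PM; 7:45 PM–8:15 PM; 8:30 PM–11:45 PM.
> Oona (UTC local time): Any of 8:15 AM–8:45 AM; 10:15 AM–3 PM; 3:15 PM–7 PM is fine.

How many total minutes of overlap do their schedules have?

Priya in UTC: 09:00-12:30, 13:45-15:45, 16:15-16:45 (add 7h to convert from UTC-7).
Oliver in UTC: 10:15-12:30, 18:00-19:15 (add 3h to convert from UTC-3).
Gita in UTC: 09:00-12:45, 15:45-16:15, 16:30-19:45 (subtract 4h to convert from UTC+4).
Oona in UTC: 08:15-08:45, 10:15-15:00, 15:15-19:00.
Priya ∩ Oliver: 10:15-12:30.
Priya ∩ Oliver ∩ Gita: 10:15-12:30.
Priya ∩ Oliver ∩ Gita ∩ Oona: 10:15-12:30.
That's a single block of 135 minutes.

135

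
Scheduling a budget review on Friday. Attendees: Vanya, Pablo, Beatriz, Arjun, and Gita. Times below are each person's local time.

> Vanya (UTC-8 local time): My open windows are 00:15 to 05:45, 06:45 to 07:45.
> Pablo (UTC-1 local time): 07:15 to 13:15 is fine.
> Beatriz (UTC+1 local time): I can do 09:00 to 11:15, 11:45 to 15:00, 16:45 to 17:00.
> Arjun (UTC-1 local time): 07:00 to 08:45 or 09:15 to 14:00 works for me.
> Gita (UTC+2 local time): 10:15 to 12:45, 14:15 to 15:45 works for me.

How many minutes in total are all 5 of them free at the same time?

Vanya in UTC: 08:15-13:45, 14:45-15:45 (add 8h to convert from UTC-8).
Pablo in UTC: 08:15-14:15 (add 1h to convert from UTC-1).
Beatriz in UTC: 08:00-10:15, 10:45-14:00, 15:45-16:00 (subtract 1h to convert from UTC+1).
Arjun in UTC: 08:00-09:45, 10:15-15:00 (add 1h to convert from UTC-1).
Gita in UTC: 08:15-10:45, 12:15-13:45 (subtract 2h to convert from UTC+2).
Vanya ∩ Pablo: 08:15-13:45.
Vanya ∩ Pablo ∩ Beatriz: 08:15-10:15, 10:45-13:45.
Vanya ∩ Pablo ∩ Beatriz ∩ Arjun: 08:15-09:45, 10:45-13:45.
Vanya ∩ Pablo ∩ Beatriz ∩ Arjun ∩ Gita: 08:15-09:45, 12:15-13:45.
Summing the common windows: 90 + 90 = 180 minutes.

180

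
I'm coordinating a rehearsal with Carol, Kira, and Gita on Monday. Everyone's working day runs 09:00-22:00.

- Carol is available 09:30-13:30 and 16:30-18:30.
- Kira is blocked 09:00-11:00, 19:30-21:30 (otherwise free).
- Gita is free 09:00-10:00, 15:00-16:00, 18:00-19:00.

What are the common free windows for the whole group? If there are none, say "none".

Carol free: 09:30-13:30, 16:30-18:30.
Kira free: 11:00-19:30, 21:30-22:00 (invert busy blocks within the working day).
Gita free: 09:00-10:00, 15:00-16:00, 18:00-19:00.
Carol ∩ Kira: 11:00-13:30, 16:30-18:30.
Carol ∩ Kira ∩ Gita: 18:00-18:30.
Those are the intersection windows.

18:00-18:30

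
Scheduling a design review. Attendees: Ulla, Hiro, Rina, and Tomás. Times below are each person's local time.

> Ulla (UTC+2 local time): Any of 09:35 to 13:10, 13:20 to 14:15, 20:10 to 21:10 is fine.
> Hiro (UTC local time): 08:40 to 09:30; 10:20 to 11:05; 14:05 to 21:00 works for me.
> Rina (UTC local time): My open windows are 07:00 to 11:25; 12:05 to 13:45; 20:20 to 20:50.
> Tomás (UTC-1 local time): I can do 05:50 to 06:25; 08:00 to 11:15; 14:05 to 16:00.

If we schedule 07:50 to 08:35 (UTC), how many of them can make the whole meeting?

Ulla in UTC: 07:35-11:10, 11:20-12:15, 18:10-19:10 (subtract 2h to convert from UTC+2).
Hiro in UTC: 08:40-09:30, 10:20-11:05, 14:05-21:00.
Rina in UTC: 07:00-11:25, 12:05-13:45, 20:20-20:50.
Tomás in UTC: 06:50-07:25, 09:00-12:15, 15:05-17:00 (add 1h to convert from UTC-1).
Ulla and Rina can make the full 07:50-08:35 slot — that's 2.

2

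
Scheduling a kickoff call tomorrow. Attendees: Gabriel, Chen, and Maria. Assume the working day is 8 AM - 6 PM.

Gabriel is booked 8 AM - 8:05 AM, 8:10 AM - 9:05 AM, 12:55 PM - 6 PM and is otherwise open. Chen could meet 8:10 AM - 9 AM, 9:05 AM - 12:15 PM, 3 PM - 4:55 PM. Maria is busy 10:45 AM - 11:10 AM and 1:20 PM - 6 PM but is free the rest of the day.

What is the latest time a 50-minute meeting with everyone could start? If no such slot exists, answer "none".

11:25

Gabriel free: 08:05-08:10, 09:05-12:55 (invert busy blocks within the working day).
Chen free: 08:10-09:00, 09:05-12:15, 15:00-16:55.
Maria free: 08:00-10:45, 11:10-13:20 (invert busy blocks within the working day).
Gabriel ∩ Chen: 09:05-12:15.
Gabriel ∩ Chen ∩ Maria: 09:05-10:45, 11:10-12:15.
Those are the intersection windows.
The last common window of at least 50 minutes is 11:10-12:15; a 50-minute meeting can start as late as 11:25 and still end by 12:15.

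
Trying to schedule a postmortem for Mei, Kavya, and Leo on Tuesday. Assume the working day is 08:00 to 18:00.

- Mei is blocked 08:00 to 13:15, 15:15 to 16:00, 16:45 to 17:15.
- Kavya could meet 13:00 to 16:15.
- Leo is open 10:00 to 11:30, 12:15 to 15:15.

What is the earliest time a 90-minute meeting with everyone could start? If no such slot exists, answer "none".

13:15

Mei free: 13:15-15:15, 16:00-16:45, 17:15-18:00 (invert busy blocks within the working day).
Kavya free: 13:00-16:15.
Leo free: 10:00-11:30, 12:15-15:15.
Mei ∩ Kavya: 13:15-15:15, 16:00-16:15.
Mei ∩ Kavya ∩ Leo: 13:15-15:15.
The first common window of at least 90 minutes is 13:15-15:15, so the earliest start is 13:15.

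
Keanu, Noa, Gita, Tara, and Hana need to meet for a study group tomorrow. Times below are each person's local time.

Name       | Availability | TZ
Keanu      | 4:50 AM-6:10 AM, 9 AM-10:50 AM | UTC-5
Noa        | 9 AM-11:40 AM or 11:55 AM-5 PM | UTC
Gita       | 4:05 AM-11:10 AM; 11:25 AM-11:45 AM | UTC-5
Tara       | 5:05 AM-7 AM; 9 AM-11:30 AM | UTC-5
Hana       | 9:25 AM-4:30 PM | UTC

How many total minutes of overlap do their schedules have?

Keanu in UTC: 09:50-11:10, 14:00-15:50 (add 5h to convert from UTC-5).
Noa in UTC: 09:00-11:40, 11:55-17:00.
Gita in UTC: 09:05-16:10, 16:25-16:45 (add 5h to convert from UTC-5).
Tara in UTC: 10:05-12:00, 14:00-16:30 (add 5h to convert from UTC-5).
Hana in UTC: 09:25-16:30.
Keanu ∩ Noa: 09:50-11:10, 14:00-15:50.
Keanu ∩ Noa ∩ Gita: 09:50-11:10, 14:00-15:50.
Keanu ∩ Noa ∩ Gita ∩ Tara: 10:05-11:10, 14:00-15:50.
Keanu ∩ Noa ∩ Gita ∩ Tara ∩ Hana: 10:05-11:10, 14:00-15:50.
So the common availability across everyone is 10:05-11:10, 14:00-15:50.
Summing the common windows: 65 + 110 = 175 minutes.

175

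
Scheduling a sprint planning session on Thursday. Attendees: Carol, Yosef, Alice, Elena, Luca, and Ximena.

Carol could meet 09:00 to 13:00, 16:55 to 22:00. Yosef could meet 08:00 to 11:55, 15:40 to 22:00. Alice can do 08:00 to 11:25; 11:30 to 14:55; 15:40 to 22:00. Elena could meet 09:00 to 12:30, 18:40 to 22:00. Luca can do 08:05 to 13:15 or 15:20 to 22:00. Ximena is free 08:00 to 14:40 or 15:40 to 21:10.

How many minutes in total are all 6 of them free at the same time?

320

Carol ∩ Yosef: 09:00-11:55, 16:55-22:00.
Carol ∩ Yosef ∩ Alice: 09:00-11:25, 11:30-11:55, 16:55-22:00.
Carol ∩ Yosef ∩ Alice ∩ Elena: 09:00-11:25, 11:30-11:55, 18:40-22:00.
Carol ∩ Yosef ∩ Alice ∩ Elena ∩ Luca: 09:00-11:25, 11:30-11:55, 18:40-22:00.
Carol ∩ Yosef ∩ Alice ∩ Elena ∩ Luca ∩ Ximena: 09:00-11:25, 11:30-11:55, 18:40-21:10.
Summing the common windows: 145 + 25 + 150 = 320 minutes.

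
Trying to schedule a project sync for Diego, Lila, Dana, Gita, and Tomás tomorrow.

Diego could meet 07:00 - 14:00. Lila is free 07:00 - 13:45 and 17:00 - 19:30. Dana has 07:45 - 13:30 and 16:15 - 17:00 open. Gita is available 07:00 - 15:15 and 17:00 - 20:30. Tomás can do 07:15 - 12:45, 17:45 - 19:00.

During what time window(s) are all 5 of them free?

07:45-12:45

Diego ∩ Lila: 07:00-13:45.
Diego ∩ Lila ∩ Dana: 07:45-13:30.
Diego ∩ Lila ∩ Dana ∩ Gita: 07:45-13:30.
Diego ∩ Lila ∩ Dana ∩ Gita ∩ Tomás: 07:45-12:45.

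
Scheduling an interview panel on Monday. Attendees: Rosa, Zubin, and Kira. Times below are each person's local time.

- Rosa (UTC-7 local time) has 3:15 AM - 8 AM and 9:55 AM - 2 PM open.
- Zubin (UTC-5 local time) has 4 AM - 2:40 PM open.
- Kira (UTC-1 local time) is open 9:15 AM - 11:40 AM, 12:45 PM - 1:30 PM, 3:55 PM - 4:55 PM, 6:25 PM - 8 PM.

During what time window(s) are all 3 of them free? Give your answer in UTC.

10:15-12:40, 13:45-14:30, 16:55-17:55, 19:25-19:40

Rosa in UTC: 10:15-15:00, 16:55-21:00 (add 7h to convert from UTC-7).
Zubin in UTC: 09:00-19:40 (add 5h to convert from UTC-5).
Kira in UTC: 10:15-12:40, 13:45-14:30, 16:55-17:55, 19:25-21:00 (add 1h to convert from UTC-1).
Rosa ∩ Zubin: 10:15-15:00, 16:55-19:40.
Rosa ∩ Zubin ∩ Kira: 10:15-12:40, 13:45-14:30, 16:55-17:55, 19:25-19:40.
So the common availability across everyone is 10:15-12:40, 13:45-14:30, 16:55-17:55, 19:25-19:40.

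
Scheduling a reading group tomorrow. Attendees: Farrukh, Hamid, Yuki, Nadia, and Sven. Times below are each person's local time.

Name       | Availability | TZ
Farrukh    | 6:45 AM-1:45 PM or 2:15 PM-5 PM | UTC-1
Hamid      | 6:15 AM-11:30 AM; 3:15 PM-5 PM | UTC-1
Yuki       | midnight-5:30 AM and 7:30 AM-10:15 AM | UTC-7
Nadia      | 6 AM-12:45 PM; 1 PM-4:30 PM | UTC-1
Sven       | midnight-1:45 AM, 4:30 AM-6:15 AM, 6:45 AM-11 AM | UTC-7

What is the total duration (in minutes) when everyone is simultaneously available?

Farrukh in UTC: 07:45-14:45, 15:15-18:00 (add 1h to convert from UTC-1).
Hamid in UTC: 07:15-12:30, 16:15-18:00 (add 1h to convert from UTC-1).
Yuki in UTC: 07:00-12:30, 14:30-17:15 (add 7h to convert from UTC-7).
Nadia in UTC: 07:00-13:45, 14:00-17:30 (add 1h to convert from UTC-1).
Sven in UTC: 07:00-08:45, 11:30-13:15, 13:45-18:00 (add 7h to convert from UTC-7).
Farrukh ∩ Hamid: 07:45-12:30, 16:15-18:00.
Farrukh ∩ Hamid ∩ Yuki: 07:45-12:30, 16:15-17:15.
Farrukh ∩ Hamid ∩ Yuki ∩ Nadia: 07:45-12:30, 16:15-17:15.
Farrukh ∩ Hamid ∩ Yuki ∩ Nadia ∩ Sven: 07:45-08:45, 11:30-12:30, 16:15-17:15.
Summing the common windows: 60 + 60 + 60 = 180 minutes.

180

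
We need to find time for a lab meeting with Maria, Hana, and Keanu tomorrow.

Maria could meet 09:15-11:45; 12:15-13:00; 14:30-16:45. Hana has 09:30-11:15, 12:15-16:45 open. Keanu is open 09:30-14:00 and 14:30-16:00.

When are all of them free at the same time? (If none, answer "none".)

09:30-11:15, 12:15-13:00, 14:30-16:00

Maria ∩ Hana: 09:30-11:15, 12:15-13:00, 14:30-16:45.
Maria ∩ Hana ∩ Keanu: 09:30-11:15, 12:15-13:00, 14:30-16:00.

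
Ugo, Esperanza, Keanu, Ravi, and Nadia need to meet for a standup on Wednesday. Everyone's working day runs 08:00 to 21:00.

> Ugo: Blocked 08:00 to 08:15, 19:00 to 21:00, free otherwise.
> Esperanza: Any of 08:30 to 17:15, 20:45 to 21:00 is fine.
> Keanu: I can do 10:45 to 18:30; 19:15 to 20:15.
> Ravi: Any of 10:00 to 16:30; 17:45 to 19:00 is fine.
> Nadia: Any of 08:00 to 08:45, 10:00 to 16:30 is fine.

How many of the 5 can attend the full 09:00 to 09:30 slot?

Ugo free: 08:15-19:00 (invert busy blocks within the working day).
Esperanza free: 08:30-17:15, 20:45-21:00.
Keanu free: 10:45-18:30, 19:15-20:15.
Ravi free: 10:00-16:30, 17:45-19:00.
Nadia free: 08:00-08:45, 10:00-16:30.
Ugo and Esperanza can make the full 09:00-09:30 slot — that's 2.

2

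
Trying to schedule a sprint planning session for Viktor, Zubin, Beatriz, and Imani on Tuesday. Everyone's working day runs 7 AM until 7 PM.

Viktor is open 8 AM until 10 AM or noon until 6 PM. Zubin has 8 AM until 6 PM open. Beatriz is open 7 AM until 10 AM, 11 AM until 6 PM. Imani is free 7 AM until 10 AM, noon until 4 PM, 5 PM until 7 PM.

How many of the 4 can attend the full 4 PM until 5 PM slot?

Viktor, Zubin, and Beatriz can make the full 16:00-17:00 slot — that's 3.

3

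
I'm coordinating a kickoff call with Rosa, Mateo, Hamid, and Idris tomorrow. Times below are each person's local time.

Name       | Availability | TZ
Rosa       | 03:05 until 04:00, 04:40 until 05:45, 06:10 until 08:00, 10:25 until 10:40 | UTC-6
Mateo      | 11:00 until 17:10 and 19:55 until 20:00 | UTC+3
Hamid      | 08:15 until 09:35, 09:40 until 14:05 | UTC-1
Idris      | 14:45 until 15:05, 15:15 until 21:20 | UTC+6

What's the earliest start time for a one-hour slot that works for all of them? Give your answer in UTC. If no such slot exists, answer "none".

10:40

Rosa in UTC: 09:05-10:00, 10:40-11:45, 12:10-14:00, 16:25-16:40 (add 6h to convert from UTC-6).
Mateo in UTC: 08:00-14:10, 16:55-17:00 (subtract 3h to convert from UTC+3).
Hamid in UTC: 09:15-10:35, 10:40-15:05 (add 1h to convert from UTC-1).
Idris in UTC: 08:45-09:05, 09:15-15:20 (subtract 6h to convert from UTC+6).
Rosa ∩ Mateo: 09:05-10:00, 10:40-11:45, 12:10-14:00.
Rosa ∩ Mateo ∩ Hamid: 09:15-10:00, 10:40-11:45, 12:10-14:00.
Rosa ∩ Mateo ∩ Hamid ∩ Idris: 09:15-10:00, 10:40-11:45, 12:10-14:00.
Those are the intersection windows.
The first common window of at least 60 minutes is 10:40-11:45, so the earliest start is 10:40.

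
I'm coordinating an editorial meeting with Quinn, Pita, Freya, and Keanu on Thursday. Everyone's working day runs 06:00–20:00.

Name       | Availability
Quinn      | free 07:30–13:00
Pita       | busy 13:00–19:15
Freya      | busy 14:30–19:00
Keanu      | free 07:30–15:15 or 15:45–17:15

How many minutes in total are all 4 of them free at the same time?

Quinn free: 07:30-13:00.
Pita free: 06:00-13:00, 19:15-20:00 (invert busy blocks within the working day).
Freya free: 06:00-14:30, 19:00-20:00 (invert busy blocks within the working day).
Keanu free: 07:30-15:15, 15:45-17:15.
Quinn ∩ Pita: 07:30-13:00.
Quinn ∩ Pita ∩ Freya: 07:30-13:00.
Quinn ∩ Pita ∩ Freya ∩ Keanu: 07:30-13:00.
That's a single block of 330 minutes.

330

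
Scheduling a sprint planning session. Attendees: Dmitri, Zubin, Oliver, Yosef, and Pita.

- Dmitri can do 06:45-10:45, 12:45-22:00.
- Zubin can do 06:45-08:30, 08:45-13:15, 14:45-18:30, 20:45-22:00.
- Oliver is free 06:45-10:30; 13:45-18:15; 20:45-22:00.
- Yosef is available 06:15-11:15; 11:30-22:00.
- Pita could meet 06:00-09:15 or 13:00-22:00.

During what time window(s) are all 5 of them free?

06:45-08:30, 08:45-09:15, 14:45-18:15, 20:45-22:00

Dmitri ∩ Zubin: 06:45-08:30, 08:45-10:45, 12:45-13:15, 14:45-18:30, 20:45-22:00.
Dmitri ∩ Zubin ∩ Oliver: 06:45-08:30, 08:45-10:30, 14:45-18:15, 20:45-22:00.
Dmitri ∩ Zubin ∩ Oliver ∩ Yosef: 06:45-08:30, 08:45-10:30, 14:45-18:15, 20:45-22:00.
Dmitri ∩ Zubin ∩ Oliver ∩ Yosef ∩ Pita: 06:45-08:30, 08:45-09:15, 14:45-18:15, 20:45-22:00.
So the common availability across everyone is 06:45-08:30, 08:45-09:15, 14:45-18:15, 20:45-22:00.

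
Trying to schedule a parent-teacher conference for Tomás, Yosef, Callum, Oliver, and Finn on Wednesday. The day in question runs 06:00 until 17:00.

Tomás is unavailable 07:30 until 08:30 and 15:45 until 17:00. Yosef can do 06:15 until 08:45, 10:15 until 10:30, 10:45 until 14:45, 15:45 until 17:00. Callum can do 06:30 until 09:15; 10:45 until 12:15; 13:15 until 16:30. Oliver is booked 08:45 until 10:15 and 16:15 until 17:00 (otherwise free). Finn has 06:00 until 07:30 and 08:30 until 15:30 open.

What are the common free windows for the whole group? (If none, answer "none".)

Tomás free: 06:00-07:30, 08:30-15:45 (invert busy blocks within the working day).
Yosef free: 06:15-08:45, 10:15-10:30, 10:45-14:45, 15:45-17:00.
Callum free: 06:30-09:15, 10:45-12:15, 13:15-16:30.
Oliver free: 06:00-08:45, 10:15-16:15 (invert busy blocks within the working day).
Finn free: 06:00-07:30, 08:30-15:30.
Tomás ∩ Yosef: 06:15-07:30, 08:30-08:45, 10:15-10:30, 10:45-14:45.
Tomás ∩ Yosef ∩ Callum: 06:30-07:30, 08:30-08:45, 10:45-12:15, 13:15-14:45.
Tomás ∩ Yosef ∩ Callum ∩ Oliver: 06:30-07:30, 08:30-08:45, 10:45-12:15, 13:15-14:45.
Tomás ∩ Yosef ∩ Callum ∩ Oliver ∩ Finn: 06:30-07:30, 08:30-08:45, 10:45-12:15, 13:15-14:45.

06:30-07:30, 08:30-08:45, 10:45-12:15, 13:15-14:45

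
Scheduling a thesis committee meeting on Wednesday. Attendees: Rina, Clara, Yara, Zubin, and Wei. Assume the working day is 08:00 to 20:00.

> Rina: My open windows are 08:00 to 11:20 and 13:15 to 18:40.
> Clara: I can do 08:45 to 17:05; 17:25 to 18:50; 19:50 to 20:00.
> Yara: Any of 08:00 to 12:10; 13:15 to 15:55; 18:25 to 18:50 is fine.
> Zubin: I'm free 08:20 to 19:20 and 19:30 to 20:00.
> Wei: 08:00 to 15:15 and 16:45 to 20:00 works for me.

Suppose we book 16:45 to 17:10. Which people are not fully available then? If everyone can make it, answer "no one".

Rina: free for 16:45-17:10. Clara: not fully free for 16:45-17:10. Yara: not fully free for 16:45-17:10. Zubin: free for 16:45-17:10. Wei: free for 16:45-17:10.

Clara, Yara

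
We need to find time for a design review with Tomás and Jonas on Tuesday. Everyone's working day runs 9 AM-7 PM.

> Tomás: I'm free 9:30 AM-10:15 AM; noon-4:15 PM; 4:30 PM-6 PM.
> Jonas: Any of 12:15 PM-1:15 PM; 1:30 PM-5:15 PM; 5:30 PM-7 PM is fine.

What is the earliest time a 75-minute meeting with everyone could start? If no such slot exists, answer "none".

13:30

Tomás ∩ Jonas: 12:15-13:15, 13:30-16:15, 16:30-17:15, 17:30-18:00.
The first common window of at least 75 minutes is 13:30-16:15, so the earliest start is 13:30.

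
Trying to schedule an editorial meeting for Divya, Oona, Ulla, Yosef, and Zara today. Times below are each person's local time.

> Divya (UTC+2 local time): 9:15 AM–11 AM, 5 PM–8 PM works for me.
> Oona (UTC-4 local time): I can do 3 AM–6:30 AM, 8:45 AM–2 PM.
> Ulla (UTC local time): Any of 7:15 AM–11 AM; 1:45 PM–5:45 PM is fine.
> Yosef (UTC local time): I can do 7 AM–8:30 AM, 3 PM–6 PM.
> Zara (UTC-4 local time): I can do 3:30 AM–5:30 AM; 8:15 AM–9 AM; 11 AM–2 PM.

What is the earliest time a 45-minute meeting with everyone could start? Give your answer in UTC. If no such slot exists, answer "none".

Divya in UTC: 07:15-09:00, 15:00-18:00 (subtract 2h to convert from UTC+2).
Oona in UTC: 07:00-10:30, 12:45-18:00 (add 4h to convert from UTC-4).
Ulla in UTC: 07:15-11:00, 13:45-17:45.
Yosef in UTC: 07:00-08:30, 15:00-18:00.
Zara in UTC: 07:30-09:30, 12:15-13:00, 15:00-18:00 (add 4h to convert from UTC-4).
Divya ∩ Oona: 07:15-09:00, 15:00-18:00.
Divya ∩ Oona ∩ Ulla: 07:15-09:00, 15:00-17:45.
Divya ∩ Oona ∩ Ulla ∩ Yosef: 07:15-08:30, 15:00-17:45.
Divya ∩ Oona ∩ Ulla ∩ Yosef ∩ Zara: 07:30-08:30, 15:00-17:45.
The first common window of at least 45 minutes is 07:30-08:30, so the earliest start is 07:30.

07:30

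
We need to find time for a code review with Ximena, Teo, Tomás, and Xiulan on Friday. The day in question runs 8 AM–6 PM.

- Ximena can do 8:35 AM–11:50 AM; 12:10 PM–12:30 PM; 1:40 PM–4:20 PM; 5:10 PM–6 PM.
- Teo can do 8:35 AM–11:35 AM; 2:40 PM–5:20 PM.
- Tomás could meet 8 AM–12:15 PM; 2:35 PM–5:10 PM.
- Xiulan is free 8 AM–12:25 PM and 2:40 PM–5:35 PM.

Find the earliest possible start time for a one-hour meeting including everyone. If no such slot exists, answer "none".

Ximena ∩ Teo: 08:35-11:35, 14:40-16:20, 17:10-17:20.
Ximena ∩ Teo ∩ Tomás: 08:35-11:35, 14:40-16:20.
Ximena ∩ Teo ∩ Tomás ∩ Xiulan: 08:35-11:35, 14:40-16:20.
The first common window of at least 60 minutes is 08:35-11:35, so the earliest start is 08:35.

08:35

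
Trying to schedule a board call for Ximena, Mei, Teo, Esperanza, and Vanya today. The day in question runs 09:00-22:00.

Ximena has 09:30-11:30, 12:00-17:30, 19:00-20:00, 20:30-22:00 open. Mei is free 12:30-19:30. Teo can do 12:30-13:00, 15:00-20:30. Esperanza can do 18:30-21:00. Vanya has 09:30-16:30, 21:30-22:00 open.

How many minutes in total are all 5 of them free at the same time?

Ximena ∩ Mei: 12:30-17:30, 19:00-19:30.
Ximena ∩ Mei ∩ Teo: 12:30-13:00, 15:00-17:30, 19:00-19:30.
Ximena ∩ Mei ∩ Teo ∩ Esperanza: 19:00-19:30.
Ximena ∩ Mei ∩ Teo ∩ Esperanza ∩ Vanya: ∅.
There is no time when everyone is free.
There is no common window, so the total is 0 minutes.

0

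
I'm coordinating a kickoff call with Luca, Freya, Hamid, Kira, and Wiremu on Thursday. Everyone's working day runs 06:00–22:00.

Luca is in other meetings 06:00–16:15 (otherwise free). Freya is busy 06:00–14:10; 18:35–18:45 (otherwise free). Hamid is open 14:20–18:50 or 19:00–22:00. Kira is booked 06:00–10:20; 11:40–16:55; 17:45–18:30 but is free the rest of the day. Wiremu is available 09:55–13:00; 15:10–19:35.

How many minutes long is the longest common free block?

50

Luca free: 16:15-22:00 (invert busy blocks within the working day).
Freya free: 14:10-18:35, 18:45-22:00 (invert busy blocks within the working day).
Hamid free: 14:20-18:50, 19:00-22:00.
Kira free: 10:20-11:40, 16:55-17:45, 18:30-22:00 (invert busy blocks within the working day).
Wiremu free: 09:55-13:00, 15:10-19:35.
Luca ∩ Freya: 16:15-18:35, 18:45-22:00.
Luca ∩ Freya ∩ Hamid: 16:15-18:35, 18:45-18:50, 19:00-22:00.
Luca ∩ Freya ∩ Hamid ∩ Kira: 16:55-17:45, 18:30-18:35, 18:45-18:50, 19:00-22:00.
Luca ∩ Freya ∩ Hamid ∩ Kira ∩ Wiremu: 16:55-17:45, 18:30-18:35, 18:45-18:50, 19:00-19:35.
The longest is 16:55-17:45 at 50 minutes.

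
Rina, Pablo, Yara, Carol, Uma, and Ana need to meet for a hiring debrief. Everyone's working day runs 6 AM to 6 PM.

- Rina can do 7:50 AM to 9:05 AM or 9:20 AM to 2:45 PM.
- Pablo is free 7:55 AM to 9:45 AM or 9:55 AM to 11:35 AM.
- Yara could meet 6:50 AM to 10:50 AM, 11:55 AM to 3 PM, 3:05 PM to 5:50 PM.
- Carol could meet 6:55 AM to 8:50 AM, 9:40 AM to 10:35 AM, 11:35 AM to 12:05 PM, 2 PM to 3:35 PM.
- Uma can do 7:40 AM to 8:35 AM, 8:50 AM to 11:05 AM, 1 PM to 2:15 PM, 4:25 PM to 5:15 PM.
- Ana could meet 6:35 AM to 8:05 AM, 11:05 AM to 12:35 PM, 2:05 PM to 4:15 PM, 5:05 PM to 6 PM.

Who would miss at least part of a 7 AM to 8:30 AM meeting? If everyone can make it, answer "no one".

Rina: not fully free for 07:00-08:30. Pablo: not fully free for 07:00-08:30. Yara: free for 07:00-08:30. Carol: free for 07:00-08:30. Uma: not fully free for 07:00-08:30. Ana: not fully free for 07:00-08:30.

Ana, Pablo, Rina, Uma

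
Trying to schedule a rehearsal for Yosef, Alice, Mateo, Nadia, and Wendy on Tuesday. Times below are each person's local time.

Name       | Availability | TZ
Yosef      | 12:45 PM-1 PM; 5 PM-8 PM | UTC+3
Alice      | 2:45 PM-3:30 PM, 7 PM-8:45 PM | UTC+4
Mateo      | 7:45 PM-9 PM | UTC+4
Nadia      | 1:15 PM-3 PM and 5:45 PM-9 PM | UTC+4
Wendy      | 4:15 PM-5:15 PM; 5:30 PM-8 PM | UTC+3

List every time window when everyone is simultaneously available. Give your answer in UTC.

15:45-16:45

Yosef in UTC: 09:45-10:00, 14:00-17:00 (subtract 3h to convert from UTC+3).
Alice in UTC: 10:45-11:30, 15:00-16:45 (subtract 4h to convert from UTC+4).
Mateo in UTC: 15:45-17:00 (subtract 4h to convert from UTC+4).
Nadia in UTC: 09:15-11:00, 13:45-17:00 (subtract 4h to convert from UTC+4).
Wendy in UTC: 13:15-14:15, 14:30-17:00 (subtract 3h to convert from UTC+3).
Yosef ∩ Alice: 15:00-16:45.
Yosef ∩ Alice ∩ Mateo: 15:45-16:45.
Yosef ∩ Alice ∩ Mateo ∩ Nadia: 15:45-16:45.
Yosef ∩ Alice ∩ Mateo ∩ Nadia ∩ Wendy: 15:45-16:45.
So the common availability across everyone is 15:45-16:45.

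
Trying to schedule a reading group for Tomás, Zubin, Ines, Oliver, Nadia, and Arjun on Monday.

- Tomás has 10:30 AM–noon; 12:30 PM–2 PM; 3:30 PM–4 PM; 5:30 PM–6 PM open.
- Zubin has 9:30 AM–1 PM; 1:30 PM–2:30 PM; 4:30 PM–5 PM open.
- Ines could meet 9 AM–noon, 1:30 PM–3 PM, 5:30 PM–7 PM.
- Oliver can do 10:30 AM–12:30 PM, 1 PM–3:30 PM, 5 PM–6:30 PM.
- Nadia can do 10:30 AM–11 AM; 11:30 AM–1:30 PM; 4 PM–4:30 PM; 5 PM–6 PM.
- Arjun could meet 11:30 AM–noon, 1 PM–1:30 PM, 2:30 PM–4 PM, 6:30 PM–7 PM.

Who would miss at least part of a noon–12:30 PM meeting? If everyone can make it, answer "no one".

Arjun, Ines, Tomás

Tomás: not fully free for 12:00-12:30. Zubin: free for 12:00-12:30. Ines: not fully free for 12:00-12:30. Oliver: free for 12:00-12:30. Nadia: free for 12:00-12:30. Arjun: not fully free for 12:00-12:30.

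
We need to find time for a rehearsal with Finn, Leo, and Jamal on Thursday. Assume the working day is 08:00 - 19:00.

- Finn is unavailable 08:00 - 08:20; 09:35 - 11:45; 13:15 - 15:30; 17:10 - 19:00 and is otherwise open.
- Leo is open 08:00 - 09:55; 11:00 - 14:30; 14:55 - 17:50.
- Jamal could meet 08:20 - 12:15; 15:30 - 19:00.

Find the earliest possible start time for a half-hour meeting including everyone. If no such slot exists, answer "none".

Finn free: 08:20-09:35, 11:45-13:15, 15:30-17:10 (invert busy blocks within the working day).
Leo free: 08:00-09:55, 11:00-14:30, 14:55-17:50.
Jamal free: 08:20-12:15, 15:30-19:00.
Finn ∩ Leo: 08:20-09:35, 11:45-13:15, 15:30-17:10.
Finn ∩ Leo ∩ Jamal: 08:20-09:35, 11:45-12:15, 15:30-17:10.
The first common window of at least 30 minutes is 08:20-09:35, so the earliest start is 08:20.

08:20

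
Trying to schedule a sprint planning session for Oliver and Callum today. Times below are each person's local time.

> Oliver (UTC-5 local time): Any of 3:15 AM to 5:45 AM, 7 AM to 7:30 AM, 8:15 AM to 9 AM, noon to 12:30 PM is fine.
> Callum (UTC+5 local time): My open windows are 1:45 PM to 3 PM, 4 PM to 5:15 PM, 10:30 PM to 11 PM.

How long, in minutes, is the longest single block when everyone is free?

75

Oliver in UTC: 08:15-10:45, 12:00-12:30, 13:15-14:00, 17:00-17:30 (add 5h to convert from UTC-5).
Callum in UTC: 08:45-10:00, 11:00-12:15, 17:30-18:00 (subtract 5h to convert from UTC+5).
Oliver ∩ Callum: 08:45-10:00, 12:00-12:15.
The longest is 08:45-10:00 at 75 minutes.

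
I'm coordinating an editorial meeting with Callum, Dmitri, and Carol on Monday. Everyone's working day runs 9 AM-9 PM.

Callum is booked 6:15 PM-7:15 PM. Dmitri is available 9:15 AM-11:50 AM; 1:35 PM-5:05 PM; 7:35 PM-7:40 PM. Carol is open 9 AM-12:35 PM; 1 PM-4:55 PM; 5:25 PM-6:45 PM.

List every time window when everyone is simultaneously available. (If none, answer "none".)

Callum free: 09:00-18:15, 19:15-21:00 (invert busy blocks within the working day).
Dmitri free: 09:15-11:50, 13:35-17:05, 19:35-19:40.
Carol free: 09:00-12:35, 13:00-16:55, 17:25-18:45.
Callum ∩ Dmitri: 09:15-11:50, 13:35-17:05, 19:35-19:40.
Callum ∩ Dmitri ∩ Carol: 09:15-11:50, 13:35-16:55.
Those are the intersection windows.

09:15-11:50, 13:35-16:55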